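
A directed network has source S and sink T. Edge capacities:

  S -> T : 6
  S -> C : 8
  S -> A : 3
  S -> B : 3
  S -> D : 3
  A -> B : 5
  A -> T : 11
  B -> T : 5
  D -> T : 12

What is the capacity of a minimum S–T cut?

15

Augment S→T: bottleneck 6, flow now 6.
Augment S→A→T: bottleneck 3, flow now 9.
Augment S→B→T: bottleneck 3, flow now 12.
Augment S→D→T: bottleneck 3, flow now 15.
No augmenting path remains; maximum flow = 15.
By max-flow min-cut, the minimum cut capacity equals the max flow.
In the residual graph, reachable from S: {S, C}.
Min-cut edges: S→A (3), S→B (3), S→D (3), S→T (6); capacity 3 + 3 + 3 + 6 = 15.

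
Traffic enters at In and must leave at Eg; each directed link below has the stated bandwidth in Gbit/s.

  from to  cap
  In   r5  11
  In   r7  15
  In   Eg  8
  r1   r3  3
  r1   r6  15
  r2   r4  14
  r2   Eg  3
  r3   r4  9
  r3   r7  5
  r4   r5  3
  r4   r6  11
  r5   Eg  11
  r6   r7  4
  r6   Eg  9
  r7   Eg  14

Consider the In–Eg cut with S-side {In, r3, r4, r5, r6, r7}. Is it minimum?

No — its capacity is 42, but the minimum cut has capacity 33.

Given cut capacity: 8 + 11 + 9 + 14 = 42.
Augment In→Eg: bottleneck 8, flow now 8.
Augment In→r5→Eg: bottleneck 11, flow now 19.
Augment In→r7→Eg: bottleneck 14, flow now 33.
No augmenting path remains; maximum flow = 33.
In the residual graph, reachable from In: {In, r7}.
Min-cut edges: In→r5 (11), In→Eg (8), r7→Eg (14); capacity 11 + 8 + 14 = 33.
Cut capacity 42 exceeds the max flow 33, so it is not minimum.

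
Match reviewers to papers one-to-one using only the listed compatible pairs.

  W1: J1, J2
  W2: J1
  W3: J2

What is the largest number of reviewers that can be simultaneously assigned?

Unit-capacity flow: source→left, listed edges, right→sink; max matching = max flow.
Augmenting path W1→J1 (+1); matched 1.
Augmenting path W3→J2 (+1); matched 2.
No augmenting path remains; maximum matching = 2.
König certificate: {J1, J2} is a vertex cover of size 2 (every listed pair touches it), so no matching can be larger.

2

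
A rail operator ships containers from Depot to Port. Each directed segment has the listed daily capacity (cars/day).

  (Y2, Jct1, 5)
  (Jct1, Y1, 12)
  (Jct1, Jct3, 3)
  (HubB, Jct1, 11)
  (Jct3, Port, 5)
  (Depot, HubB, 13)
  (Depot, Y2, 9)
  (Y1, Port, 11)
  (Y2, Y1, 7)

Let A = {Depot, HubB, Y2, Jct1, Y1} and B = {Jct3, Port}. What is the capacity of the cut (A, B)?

14

Edges leaving {Depot, HubB, Y2, Jct1, Y1}: Jct1→Jct3 (3), Y1→Port (11).
Cut capacity = 3 + 11 = 14.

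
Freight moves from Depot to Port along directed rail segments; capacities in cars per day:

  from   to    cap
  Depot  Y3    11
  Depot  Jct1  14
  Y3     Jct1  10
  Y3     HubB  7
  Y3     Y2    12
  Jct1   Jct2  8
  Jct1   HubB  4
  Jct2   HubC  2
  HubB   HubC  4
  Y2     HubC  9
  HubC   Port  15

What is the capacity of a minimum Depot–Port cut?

Augment Depot→Y3→HubB→HubC→Port: bottleneck 4, flow now 4.
Augment Depot→Y3→Y2→HubC→Port: bottleneck 7, flow now 11.
Augment Depot→Jct1→Jct2→HubC→Port: bottleneck 2, flow now 13.
Augment Depot→Jct1→HubB→Y3→Y2→HubC→Port: bottleneck 2, flow now 15. (uses reverse residual edge)
No augmenting path remains; maximum flow = 15.
By max-flow min-cut, the minimum cut capacity equals the max flow.
In the residual graph, reachable from Depot: {Depot, Y3, Jct1, Jct2, HubB, Y2}.
Min-cut edges: Jct2→HubC (2), HubB→HubC (4), Y2→HubC (9); capacity 2 + 4 + 9 = 15.

15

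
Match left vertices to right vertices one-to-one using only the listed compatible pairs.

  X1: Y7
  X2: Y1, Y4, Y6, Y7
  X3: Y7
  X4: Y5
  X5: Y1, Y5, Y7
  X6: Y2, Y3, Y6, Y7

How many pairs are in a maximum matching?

5

Unit-capacity flow: source→left, listed edges, right→sink; max matching = max flow.
Augmenting path X1→Y7 (+1); matched 1.
Augmenting path X2→Y1 (+1); matched 2.
Augmenting path X4→Y5 (+1); matched 3.
Augmenting path X6→Y2 (+1); matched 4.
Augmenting path X5→Y1→X2→Y4 (+1); matched 5.
No augmenting path remains; maximum matching = 5.
König certificate: {X2, X4, X5, X6, Y7} is a vertex cover of size 5 (every listed pair touches it), so no matching can be larger.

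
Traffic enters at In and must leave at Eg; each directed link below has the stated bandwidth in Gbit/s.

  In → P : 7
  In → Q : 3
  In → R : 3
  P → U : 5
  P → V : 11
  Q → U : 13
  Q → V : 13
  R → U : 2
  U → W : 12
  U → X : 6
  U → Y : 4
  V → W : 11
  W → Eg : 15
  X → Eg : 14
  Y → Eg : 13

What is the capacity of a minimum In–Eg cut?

12

Augment In→P→U→W→Eg: bottleneck 5, flow now 5.
Augment In→P→V→W→Eg: bottleneck 2, flow now 7.
Augment In→Q→U→W→Eg: bottleneck 3, flow now 10.
Augment In→R→U→W→Eg: bottleneck 2, flow now 12.
No augmenting path remains; maximum flow = 12.
By max-flow min-cut, the minimum cut capacity equals the max flow.
In the residual graph, reachable from In: {In, R}.
Min-cut edges: In→P (7), In→Q (3), R→U (2); capacity 7 + 3 + 2 = 12.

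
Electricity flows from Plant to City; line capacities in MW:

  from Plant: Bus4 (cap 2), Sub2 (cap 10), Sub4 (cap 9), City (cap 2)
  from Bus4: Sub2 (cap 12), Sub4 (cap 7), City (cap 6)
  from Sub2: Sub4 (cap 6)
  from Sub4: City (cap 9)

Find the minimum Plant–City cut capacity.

Augment Plant→City: bottleneck 2, flow now 2.
Augment Plant→Bus4→City: bottleneck 2, flow now 4.
Augment Plant→Sub4→City: bottleneck 9, flow now 13.
No augmenting path remains; maximum flow = 13.
By max-flow min-cut, the minimum cut capacity equals the max flow.
In the residual graph, reachable from Plant: {Plant, Sub2, Sub4}.
Min-cut edges: Plant→Bus4 (2), Plant→City (2), Sub4→City (9); capacity 2 + 2 + 9 = 13.

13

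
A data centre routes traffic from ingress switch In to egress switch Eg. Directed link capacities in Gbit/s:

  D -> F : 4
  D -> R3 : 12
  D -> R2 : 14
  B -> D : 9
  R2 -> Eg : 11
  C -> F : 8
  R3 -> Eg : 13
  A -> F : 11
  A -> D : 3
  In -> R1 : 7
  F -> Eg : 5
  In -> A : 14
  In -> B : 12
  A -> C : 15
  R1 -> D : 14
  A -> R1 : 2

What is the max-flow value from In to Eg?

26

Augment In→A→F→Eg: bottleneck 5, flow now 5.
Augment In→R1→D→R2→Eg: bottleneck 7, flow now 12.
Augment In→B→D→R2→Eg: bottleneck 4, flow now 16.
Augment In→B→D→R3→Eg: bottleneck 5, flow now 21.
Augment In→A→D→R3→Eg: bottleneck 3, flow now 24.
Augment In→A→R1→D→R3→Eg: bottleneck 2, flow now 26.
No augmenting path remains; maximum flow = 26.
In the residual graph, reachable from In: {In, B, A, C, F}.
Min-cut edges: In→R1 (7), B→D (9), A→R1 (2), A→D (3), F→Eg (5); capacity 7 + 9 + 2 + 3 + 5 = 26.
This cut is saturated, so no flow can exceed 26.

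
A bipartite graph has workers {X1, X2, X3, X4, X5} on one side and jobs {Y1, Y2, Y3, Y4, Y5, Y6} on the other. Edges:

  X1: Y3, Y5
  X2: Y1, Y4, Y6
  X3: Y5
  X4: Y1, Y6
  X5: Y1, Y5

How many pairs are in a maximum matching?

5

Unit-capacity flow: source→left, listed edges, right→sink; max matching = max flow.
Augmenting path X1→Y3 (+1); matched 1.
Augmenting path X2→Y1 (+1); matched 2.
Augmenting path X3→Y5 (+1); matched 3.
Augmenting path X4→Y6 (+1); matched 4.
Augmenting path X5→Y1→X2→Y4 (+1); matched 5.
No augmenting path remains; maximum matching = 5.
König certificate: {X1, X2, X3, X4, X5} is a vertex cover of size 5 (every listed pair touches it), so no matching can be larger.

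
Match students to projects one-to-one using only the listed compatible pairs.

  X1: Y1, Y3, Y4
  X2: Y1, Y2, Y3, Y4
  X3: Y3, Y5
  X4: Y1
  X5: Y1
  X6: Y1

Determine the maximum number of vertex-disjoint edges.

Unit-capacity flow: source→left, listed edges, right→sink; max matching = max flow.
Augmenting path X1→Y1 (+1); matched 1.
Augmenting path X2→Y2 (+1); matched 2.
Augmenting path X3→Y3 (+1); matched 3.
Augmenting path X4→Y1→X1→Y4 (+1); matched 4.
No augmenting path remains; maximum matching = 4.
König certificate: {X1, X2, X3, Y1} is a vertex cover of size 4 (every listed pair touches it), so no matching can be larger.

4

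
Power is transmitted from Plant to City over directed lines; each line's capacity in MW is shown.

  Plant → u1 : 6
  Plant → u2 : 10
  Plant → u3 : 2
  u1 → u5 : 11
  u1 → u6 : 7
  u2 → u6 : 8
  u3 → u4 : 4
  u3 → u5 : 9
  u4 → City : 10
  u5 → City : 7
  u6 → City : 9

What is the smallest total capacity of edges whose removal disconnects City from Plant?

16

Augment Plant→u1→u5→City: bottleneck 6, flow now 6.
Augment Plant→u2→u6→City: bottleneck 8, flow now 14.
Augment Plant→u3→u4→City: bottleneck 2, flow now 16.
No augmenting path remains; maximum flow = 16.
By max-flow min-cut, the minimum cut capacity equals the max flow.
In the residual graph, reachable from Plant: {Plant, u2}.
Min-cut edges: Plant→u1 (6), Plant→u3 (2), u2→u6 (8); capacity 6 + 2 + 8 = 16.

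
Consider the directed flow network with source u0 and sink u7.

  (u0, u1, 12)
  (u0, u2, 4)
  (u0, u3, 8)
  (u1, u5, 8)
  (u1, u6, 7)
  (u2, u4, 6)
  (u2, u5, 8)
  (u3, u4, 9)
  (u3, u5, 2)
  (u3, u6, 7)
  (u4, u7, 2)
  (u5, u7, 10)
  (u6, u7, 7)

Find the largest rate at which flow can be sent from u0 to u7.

Augment u0→u1→u5→u7: bottleneck 8, flow now 8.
Augment u0→u1→u6→u7: bottleneck 4, flow now 12.
Augment u0→u2→u4→u7: bottleneck 2, flow now 14.
Augment u0→u2→u5→u7: bottleneck 2, flow now 16.
Augment u0→u3→u6→u7: bottleneck 3, flow now 19.
No augmenting path remains; maximum flow = 19.
In the residual graph, reachable from u0: {u0, u1, u2, u3, u4, u5, u6}.
Min-cut edges: u4→u7 (2), u5→u7 (10), u6→u7 (7); capacity 2 + 10 + 7 = 19.
This cut is saturated, so no flow can exceed 19.

19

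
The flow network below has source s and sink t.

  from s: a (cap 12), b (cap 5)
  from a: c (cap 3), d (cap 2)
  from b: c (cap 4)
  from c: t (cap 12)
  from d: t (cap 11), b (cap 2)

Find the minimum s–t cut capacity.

Augment s→a→c→t: bottleneck 3, flow now 3.
Augment s→a→d→t: bottleneck 2, flow now 5.
Augment s→b→c→t: bottleneck 4, flow now 9.
No augmenting path remains; maximum flow = 9.
By max-flow min-cut, the minimum cut capacity equals the max flow.
In the residual graph, reachable from s: {s, a, b}.
Min-cut edges: a→c (3), a→d (2), b→c (4); capacity 3 + 2 + 4 = 9.

9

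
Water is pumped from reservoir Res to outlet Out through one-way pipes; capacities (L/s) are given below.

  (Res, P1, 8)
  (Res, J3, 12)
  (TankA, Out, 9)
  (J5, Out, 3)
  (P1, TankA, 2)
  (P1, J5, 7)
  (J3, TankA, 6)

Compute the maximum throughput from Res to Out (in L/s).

11

Augment Res→P1→J5→Out: bottleneck 3, flow now 3.
Augment Res→P1→TankA→Out: bottleneck 2, flow now 5.
Augment Res→J3→TankA→Out: bottleneck 6, flow now 11.
No augmenting path remains; maximum flow = 11.
In the residual graph, reachable from Res: {Res, P1, J3, J5}.
Min-cut edges: P1→TankA (2), J3→TankA (6), J5→Out (3); capacity 2 + 6 + 3 = 11.
This cut is saturated, so no flow can exceed 11.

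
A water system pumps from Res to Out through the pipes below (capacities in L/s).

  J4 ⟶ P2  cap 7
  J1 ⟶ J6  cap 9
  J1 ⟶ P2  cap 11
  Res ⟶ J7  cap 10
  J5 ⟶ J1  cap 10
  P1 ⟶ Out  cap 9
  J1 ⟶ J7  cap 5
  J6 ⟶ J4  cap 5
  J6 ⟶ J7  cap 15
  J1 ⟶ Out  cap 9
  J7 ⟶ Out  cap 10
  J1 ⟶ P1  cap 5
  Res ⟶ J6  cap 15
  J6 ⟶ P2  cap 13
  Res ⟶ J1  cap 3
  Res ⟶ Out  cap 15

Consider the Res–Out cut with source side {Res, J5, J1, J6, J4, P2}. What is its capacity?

59

Edges leaving {Res, J5, J1, J6, J4, P2}: Res→J7 (10), Res→Out (15), J1→J7 (5), J1→P1 (5), J1→Out (9), J6→J7 (15).
Cut capacity = 10 + 15 + 5 + 5 + 9 + 15 = 59.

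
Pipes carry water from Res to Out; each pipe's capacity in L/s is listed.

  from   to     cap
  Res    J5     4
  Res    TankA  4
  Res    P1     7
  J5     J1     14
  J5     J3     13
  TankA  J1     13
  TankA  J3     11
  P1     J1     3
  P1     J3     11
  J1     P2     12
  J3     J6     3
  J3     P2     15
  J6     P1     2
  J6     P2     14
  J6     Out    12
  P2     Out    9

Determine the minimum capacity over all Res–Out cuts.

Augment Res→J5→J1→P2→Out: bottleneck 4, flow now 4.
Augment Res→TankA→J1→P2→Out: bottleneck 4, flow now 8.
Augment Res→P1→J1→P2→Out: bottleneck 1, flow now 9.
Augment Res→P1→J3→J6→Out: bottleneck 3, flow now 12.
No augmenting path remains; maximum flow = 12.
By max-flow min-cut, the minimum cut capacity equals the max flow.
In the residual graph, reachable from Res: {Res, J5, TankA, P1, J1, J3, P2}.
Min-cut edges: J3→J6 (3), P2→Out (9); capacity 3 + 9 = 12.

12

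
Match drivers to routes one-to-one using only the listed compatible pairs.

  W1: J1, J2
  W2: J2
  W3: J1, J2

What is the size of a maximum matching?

Unit-capacity flow: source→left, listed edges, right→sink; max matching = max flow.
Augmenting path W1→J1 (+1); matched 1.
Augmenting path W2→J2 (+1); matched 2.
No augmenting path remains; maximum matching = 2.
König certificate: {J1, J2} is a vertex cover of size 2 (every listed pair touches it), so no matching can be larger.

2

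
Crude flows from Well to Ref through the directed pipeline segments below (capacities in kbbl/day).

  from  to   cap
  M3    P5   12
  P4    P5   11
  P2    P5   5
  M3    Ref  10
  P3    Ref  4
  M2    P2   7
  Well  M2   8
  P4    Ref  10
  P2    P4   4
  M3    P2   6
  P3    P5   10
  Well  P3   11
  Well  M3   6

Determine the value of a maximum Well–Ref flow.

Augment Well→P3→Ref: bottleneck 4, flow now 4.
Augment Well→M3→Ref: bottleneck 6, flow now 10.
Augment Well→M2→P2→P4→Ref: bottleneck 4, flow now 14.
No augmenting path remains; maximum flow = 14.
In the residual graph, reachable from Well: {Well, M2, P3, P2, P5}.
Min-cut edges: Well→M3 (6), P3→Ref (4), P2→P4 (4); capacity 6 + 4 + 4 = 14.
This cut is saturated, so no flow can exceed 14.

14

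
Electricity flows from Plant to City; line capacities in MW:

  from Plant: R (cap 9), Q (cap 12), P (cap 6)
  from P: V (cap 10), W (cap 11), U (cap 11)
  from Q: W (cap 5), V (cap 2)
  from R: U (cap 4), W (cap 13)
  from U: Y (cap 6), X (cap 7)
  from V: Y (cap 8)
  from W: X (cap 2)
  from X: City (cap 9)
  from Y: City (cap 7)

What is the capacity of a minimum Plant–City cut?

14

Augment Plant→P→U→X→City: bottleneck 6, flow now 6.
Augment Plant→Q→V→Y→City: bottleneck 2, flow now 8.
Augment Plant→Q→W→X→City: bottleneck 2, flow now 10.
Augment Plant→R→U→X→City: bottleneck 1, flow now 11.
Augment Plant→R→U→Y→City: bottleneck 3, flow now 14.
No augmenting path remains; maximum flow = 14.
By max-flow min-cut, the minimum cut capacity equals the max flow.
In the residual graph, reachable from Plant: {Plant, Q, R, W}.
Min-cut edges: Plant→P (6), Q→V (2), R→U (4), W→X (2); capacity 6 + 2 + 4 + 2 = 14.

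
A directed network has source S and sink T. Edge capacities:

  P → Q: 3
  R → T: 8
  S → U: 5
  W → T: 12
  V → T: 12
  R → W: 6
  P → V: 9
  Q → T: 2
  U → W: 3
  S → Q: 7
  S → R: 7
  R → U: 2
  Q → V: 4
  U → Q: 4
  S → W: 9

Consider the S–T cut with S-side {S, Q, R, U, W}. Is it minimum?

No — its capacity is 26, but the minimum cut has capacity 25.

Given cut capacity: 4 + 2 + 8 + 12 = 26.
Augment S→Q→T: bottleneck 2, flow now 2.
Augment S→R→T: bottleneck 7, flow now 9.
Augment S→W→T: bottleneck 9, flow now 18.
Augment S→Q→V→T: bottleneck 4, flow now 22.
Augment S→U→W→T: bottleneck 3, flow now 25.
No augmenting path remains; maximum flow = 25.
In the residual graph, reachable from S: {S, Q, U}.
Min-cut edges: S→R (7), S→W (9), Q→V (4), Q→T (2), U→W (3); capacity 7 + 9 + 4 + 2 + 3 = 25.
Cut capacity 26 exceeds the max flow 25, so it is not minimum.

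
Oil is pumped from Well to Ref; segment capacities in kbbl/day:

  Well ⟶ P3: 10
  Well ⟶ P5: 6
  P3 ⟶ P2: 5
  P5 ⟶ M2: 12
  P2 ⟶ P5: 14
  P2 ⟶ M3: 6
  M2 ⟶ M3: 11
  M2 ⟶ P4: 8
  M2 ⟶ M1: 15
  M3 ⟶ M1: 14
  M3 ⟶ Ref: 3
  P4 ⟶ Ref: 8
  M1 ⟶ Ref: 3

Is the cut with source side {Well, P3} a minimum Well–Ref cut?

Given cut capacity: 6 + 5 = 11.
Augment Well→P3→P2→M3→Ref: bottleneck 3, flow now 3.
Augment Well→P5→M2→P4→Ref: bottleneck 6, flow now 9.
Augment Well→P3→P2→M3→M1→Ref: bottleneck 2, flow now 11.
No augmenting path remains; maximum flow = 11.
Cut capacity 11 equals the max flow, so it is a minimum cut.

Yes — it is a minimum cut (capacity 11).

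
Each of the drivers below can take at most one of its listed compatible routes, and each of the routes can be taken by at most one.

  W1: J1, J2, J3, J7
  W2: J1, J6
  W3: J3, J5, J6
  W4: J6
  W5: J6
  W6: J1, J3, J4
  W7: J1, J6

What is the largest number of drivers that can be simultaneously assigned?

Unit-capacity flow: source→left, listed edges, right→sink; max matching = max flow.
Augmenting path W1→J1 (+1); matched 1.
Augmenting path W2→J6 (+1); matched 2.
Augmenting path W3→J3 (+1); matched 3.
Augmenting path W6→J4 (+1); matched 4.
Augmenting path W7→J1→W1→J2 (+1); matched 5.
No augmenting path remains; maximum matching = 5.
König certificate: {W1, W3, W6, J1, J6} is a vertex cover of size 5 (every listed pair touches it), so no matching can be larger.

5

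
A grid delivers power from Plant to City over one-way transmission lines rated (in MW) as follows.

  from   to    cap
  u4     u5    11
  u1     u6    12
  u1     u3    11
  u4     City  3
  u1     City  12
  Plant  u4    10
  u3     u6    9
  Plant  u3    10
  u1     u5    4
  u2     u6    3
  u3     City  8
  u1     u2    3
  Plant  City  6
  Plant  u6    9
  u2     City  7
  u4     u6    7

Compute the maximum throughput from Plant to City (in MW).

17

Augment Plant→City: bottleneck 6, flow now 6.
Augment Plant→u3→City: bottleneck 8, flow now 14.
Augment Plant→u4→City: bottleneck 3, flow now 17.
No augmenting path remains; maximum flow = 17.
In the residual graph, reachable from Plant: {Plant, u3, u4, u5, u6}.
Min-cut edges: Plant→City (6), u3→City (8), u4→City (3); capacity 6 + 8 + 3 = 17.
This cut is saturated, so no flow can exceed 17.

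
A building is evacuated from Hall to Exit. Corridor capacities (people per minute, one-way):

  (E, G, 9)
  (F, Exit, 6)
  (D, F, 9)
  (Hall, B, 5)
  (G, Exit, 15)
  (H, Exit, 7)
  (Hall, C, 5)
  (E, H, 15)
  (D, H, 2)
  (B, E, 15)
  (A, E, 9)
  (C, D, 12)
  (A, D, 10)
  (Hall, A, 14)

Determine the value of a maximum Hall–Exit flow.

22

Augment Hall→A→D→F→Exit: bottleneck 6, flow now 6.
Augment Hall→A→D→H→Exit: bottleneck 2, flow now 8.
Augment Hall→A→E→G→Exit: bottleneck 6, flow now 14.
Augment Hall→B→E→G→Exit: bottleneck 3, flow now 17.
Augment Hall→B→E→H→Exit: bottleneck 2, flow now 19.
Augment Hall→C→D→A→E→H→Exit: bottleneck 3, flow now 22. (uses reverse residual edge)
No augmenting path remains; maximum flow = 22.
In the residual graph, reachable from Hall: {Hall, A, C, D, F}.
Min-cut edges: Hall→B (5), A→E (9), D→H (2), F→Exit (6); capacity 5 + 9 + 2 + 6 = 22.
This cut is saturated, so no flow can exceed 22.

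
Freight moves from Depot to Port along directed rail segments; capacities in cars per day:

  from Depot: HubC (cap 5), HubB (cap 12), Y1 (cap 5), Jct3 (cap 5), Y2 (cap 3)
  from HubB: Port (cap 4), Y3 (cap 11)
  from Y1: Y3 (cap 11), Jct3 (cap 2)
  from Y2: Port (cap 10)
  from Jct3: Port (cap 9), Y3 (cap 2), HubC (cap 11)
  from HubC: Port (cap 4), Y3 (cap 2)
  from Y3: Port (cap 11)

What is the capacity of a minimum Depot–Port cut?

Augment Depot→HubB→Port: bottleneck 4, flow now 4.
Augment Depot→Y2→Port: bottleneck 3, flow now 7.
Augment Depot→Jct3→Port: bottleneck 5, flow now 12.
Augment Depot→HubC→Port: bottleneck 4, flow now 16.
Augment Depot→HubB→Y3→Port: bottleneck 8, flow now 24.
Augment Depot→Y1→Jct3→Port: bottleneck 2, flow now 26.
Augment Depot→Y1→Y3→Port: bottleneck 3, flow now 29.
No augmenting path remains; maximum flow = 29.
By max-flow min-cut, the minimum cut capacity equals the max flow.
In the residual graph, reachable from Depot: {Depot, HubB, Y1, HubC, Y3}.
Min-cut edges: Depot→Y2 (3), Depot→Jct3 (5), HubB→Port (4), Y1→Jct3 (2), HubC→Port (4), Y3→Port (11); capacity 3 + 5 + 4 + 2 + 4 + 11 = 29.

29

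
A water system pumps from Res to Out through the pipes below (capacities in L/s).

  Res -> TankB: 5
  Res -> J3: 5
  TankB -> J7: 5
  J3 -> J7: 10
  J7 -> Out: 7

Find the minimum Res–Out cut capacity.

Augment Res→TankB→J7→Out: bottleneck 5, flow now 5.
Augment Res→J3→J7→Out: bottleneck 2, flow now 7.
No augmenting path remains; maximum flow = 7.
By max-flow min-cut, the minimum cut capacity equals the max flow.
In the residual graph, reachable from Res: {Res, TankB, J3, J7}.
Min-cut edges: J7→Out (7); capacity 7 = 7.

7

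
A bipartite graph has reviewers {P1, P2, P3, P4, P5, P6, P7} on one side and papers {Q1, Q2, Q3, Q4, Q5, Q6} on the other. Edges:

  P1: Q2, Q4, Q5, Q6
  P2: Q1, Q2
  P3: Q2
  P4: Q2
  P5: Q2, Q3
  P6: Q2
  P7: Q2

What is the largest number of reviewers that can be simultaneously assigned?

4

Unit-capacity flow: source→left, listed edges, right→sink; max matching = max flow.
Augmenting path P1→Q2 (+1); matched 1.
Augmenting path P2→Q1 (+1); matched 2.
Augmenting path P5→Q3 (+1); matched 3.
Augmenting path P3→Q2→P1→Q4 (+1); matched 4.
No augmenting path remains; maximum matching = 4.
König certificate: {P1, P2, P5, Q2} is a vertex cover of size 4 (every listed pair touches it), so no matching can be larger.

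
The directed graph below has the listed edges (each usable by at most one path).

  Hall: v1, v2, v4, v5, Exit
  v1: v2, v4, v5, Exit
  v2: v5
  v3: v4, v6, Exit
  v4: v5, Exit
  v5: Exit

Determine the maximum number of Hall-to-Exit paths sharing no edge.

4

Assign every edge capacity 1; by Menger, the answer equals the max flow.
Path Hall→Exit (+1); total 1.
Path Hall→v1→Exit (+1); total 2.
Path Hall→v4→Exit (+1); total 3.
Path Hall→v5→Exit (+1); total 4.
No residual Hall→Exit path; max flow = 4.
Certifying cut of size 4: {Hall→Exit, Hall→v1, Hall→v4, v5→Exit}.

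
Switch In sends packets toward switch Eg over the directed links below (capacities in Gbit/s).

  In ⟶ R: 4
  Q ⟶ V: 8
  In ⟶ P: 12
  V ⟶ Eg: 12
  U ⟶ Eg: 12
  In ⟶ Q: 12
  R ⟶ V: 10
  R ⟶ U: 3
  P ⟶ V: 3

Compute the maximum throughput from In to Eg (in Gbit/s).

15

Augment In→P→V→Eg: bottleneck 3, flow now 3.
Augment In→Q→V→Eg: bottleneck 8, flow now 11.
Augment In→R→U→Eg: bottleneck 3, flow now 14.
Augment In→R→V→Eg: bottleneck 1, flow now 15.
No augmenting path remains; maximum flow = 15.
In the residual graph, reachable from In: {In, P, Q}.
Min-cut edges: In→R (4), P→V (3), Q→V (8); capacity 4 + 3 + 8 = 15.
This cut is saturated, so no flow can exceed 15.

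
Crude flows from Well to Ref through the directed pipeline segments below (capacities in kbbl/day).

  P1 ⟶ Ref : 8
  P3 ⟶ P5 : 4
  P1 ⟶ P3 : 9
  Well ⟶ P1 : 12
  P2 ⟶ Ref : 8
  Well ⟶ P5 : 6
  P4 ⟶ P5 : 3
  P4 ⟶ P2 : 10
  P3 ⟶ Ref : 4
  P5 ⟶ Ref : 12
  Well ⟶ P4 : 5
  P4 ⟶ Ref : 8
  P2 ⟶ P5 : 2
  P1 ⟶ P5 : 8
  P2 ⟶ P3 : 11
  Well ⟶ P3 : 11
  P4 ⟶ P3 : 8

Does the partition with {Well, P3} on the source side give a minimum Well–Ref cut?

No — its capacity is 31, but the minimum cut has capacity 29.

Given cut capacity: 12 + 5 + 6 + 4 + 4 = 31.
Augment Well→P1→Ref: bottleneck 8, flow now 8.
Augment Well→P4→Ref: bottleneck 5, flow now 13.
Augment Well→P3→Ref: bottleneck 4, flow now 17.
Augment Well→P5→Ref: bottleneck 6, flow now 23.
Augment Well→P1→P5→Ref: bottleneck 4, flow now 27.
Augment Well→P3→P5→Ref: bottleneck 2, flow now 29.
No augmenting path remains; maximum flow = 29.
In the residual graph, reachable from Well: {Well, P1, P3, P5}.
Min-cut edges: Well→P4 (5), P1→Ref (8), P3→Ref (4), P5→Ref (12); capacity 5 + 8 + 4 + 12 = 29.
Cut capacity 31 exceeds the max flow 29, so it is not minimum.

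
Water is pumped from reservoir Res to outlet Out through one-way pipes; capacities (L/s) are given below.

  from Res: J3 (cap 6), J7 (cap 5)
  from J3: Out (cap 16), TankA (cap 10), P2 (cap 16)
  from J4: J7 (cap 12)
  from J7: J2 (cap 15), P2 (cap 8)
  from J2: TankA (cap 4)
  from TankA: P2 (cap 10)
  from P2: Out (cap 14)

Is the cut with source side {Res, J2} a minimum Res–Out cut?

No — its capacity is 15, but the minimum cut has capacity 11.

Given cut capacity: 6 + 5 + 4 = 15.
Augment Res→J3→Out: bottleneck 6, flow now 6.
Augment Res→J7→P2→Out: bottleneck 5, flow now 11.
No augmenting path remains; maximum flow = 11.
In the residual graph, reachable from Res: {Res}.
Min-cut edges: Res→J3 (6), Res→J7 (5); capacity 6 + 5 = 11.
Cut capacity 15 exceeds the max flow 11, so it is not minimum.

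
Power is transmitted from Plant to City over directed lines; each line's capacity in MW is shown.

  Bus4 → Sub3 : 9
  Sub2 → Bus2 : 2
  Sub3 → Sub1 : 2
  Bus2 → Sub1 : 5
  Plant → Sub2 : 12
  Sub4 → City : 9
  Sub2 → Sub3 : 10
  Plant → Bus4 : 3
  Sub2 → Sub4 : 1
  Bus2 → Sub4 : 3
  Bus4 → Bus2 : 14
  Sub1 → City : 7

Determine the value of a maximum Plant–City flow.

Augment Plant→Sub2→Sub4→City: bottleneck 1, flow now 1.
Augment Plant→Sub2→Bus2→Sub1→City: bottleneck 2, flow now 3.
Augment Plant→Sub2→Sub3→Sub1→City: bottleneck 2, flow now 5.
Augment Plant→Bus4→Bus2→Sub1→City: bottleneck 3, flow now 8.
No augmenting path remains; maximum flow = 8.
In the residual graph, reachable from Plant: {Plant, Sub2, Sub3}.
Min-cut edges: Plant→Bus4 (3), Sub2→Bus2 (2), Sub2→Sub4 (1), Sub3→Sub1 (2); capacity 3 + 2 + 1 + 2 = 8.
This cut is saturated, so no flow can exceed 8.

8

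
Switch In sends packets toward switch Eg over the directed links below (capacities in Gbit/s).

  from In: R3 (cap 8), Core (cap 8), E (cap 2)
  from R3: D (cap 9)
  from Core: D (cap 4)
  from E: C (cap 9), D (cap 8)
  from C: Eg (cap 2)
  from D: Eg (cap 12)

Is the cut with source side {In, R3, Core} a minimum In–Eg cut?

No — its capacity is 15, but the minimum cut has capacity 14.

Given cut capacity: 2 + 9 + 4 = 15.
Augment In→R3→D→Eg: bottleneck 8, flow now 8.
Augment In→Core→D→Eg: bottleneck 4, flow now 12.
Augment In→E→C→Eg: bottleneck 2, flow now 14.
No augmenting path remains; maximum flow = 14.
In the residual graph, reachable from In: {In, Core}.
Min-cut edges: In→R3 (8), In→E (2), Core→D (4); capacity 8 + 2 + 4 = 14.
Cut capacity 15 exceeds the max flow 14, so it is not minimum.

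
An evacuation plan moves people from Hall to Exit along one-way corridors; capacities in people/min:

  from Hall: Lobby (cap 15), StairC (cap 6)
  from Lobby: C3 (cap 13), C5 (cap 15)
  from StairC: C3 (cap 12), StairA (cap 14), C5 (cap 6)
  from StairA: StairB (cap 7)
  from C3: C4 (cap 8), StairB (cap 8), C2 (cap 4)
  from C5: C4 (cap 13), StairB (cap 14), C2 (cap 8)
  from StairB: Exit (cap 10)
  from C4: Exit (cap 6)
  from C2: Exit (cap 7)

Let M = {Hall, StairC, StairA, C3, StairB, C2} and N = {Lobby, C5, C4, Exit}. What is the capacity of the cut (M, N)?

46

Edges leaving {Hall, StairC, StairA, C3, StairB, C2}: Hall→Lobby (15), StairC→C5 (6), C3→C4 (8), StairB→Exit (10), C2→Exit (7).
Cut capacity = 15 + 6 + 8 + 10 + 7 = 46.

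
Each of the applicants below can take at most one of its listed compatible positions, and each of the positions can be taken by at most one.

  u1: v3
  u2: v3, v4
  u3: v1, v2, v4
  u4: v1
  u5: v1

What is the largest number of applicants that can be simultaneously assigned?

Unit-capacity flow: source→left, listed edges, right→sink; max matching = max flow.
Augmenting path u1→v3 (+1); matched 1.
Augmenting path u2→v4 (+1); matched 2.
Augmenting path u3→v1 (+1); matched 3.
Augmenting path u4→v1→u3→v2 (+1); matched 4.
No augmenting path remains; maximum matching = 4.
König certificate: {u1, u2, u3, v1} is a vertex cover of size 4 (every listed pair touches it), so no matching can be larger.

4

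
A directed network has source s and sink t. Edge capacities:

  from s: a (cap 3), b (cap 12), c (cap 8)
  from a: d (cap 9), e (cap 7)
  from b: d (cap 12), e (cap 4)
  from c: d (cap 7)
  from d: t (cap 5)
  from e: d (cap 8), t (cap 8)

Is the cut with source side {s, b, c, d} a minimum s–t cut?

Given cut capacity: 3 + 4 + 5 = 12.
Augment s→a→d→t: bottleneck 3, flow now 3.
Augment s→b→d→t: bottleneck 2, flow now 5.
Augment s→b→e→t: bottleneck 4, flow now 9.
Augment s→b→d→a→e→t: bottleneck 3, flow now 12. (uses reverse residual edge)
No augmenting path remains; maximum flow = 12.
Cut capacity 12 equals the max flow, so it is a minimum cut.

Yes — it is a minimum cut (capacity 12).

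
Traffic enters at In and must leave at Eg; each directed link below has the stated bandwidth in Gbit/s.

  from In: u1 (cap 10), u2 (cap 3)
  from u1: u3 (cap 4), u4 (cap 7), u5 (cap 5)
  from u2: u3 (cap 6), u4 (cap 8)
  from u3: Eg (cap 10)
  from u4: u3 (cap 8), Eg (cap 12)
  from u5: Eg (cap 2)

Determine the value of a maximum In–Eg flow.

13

Augment In→u1→u3→Eg: bottleneck 4, flow now 4.
Augment In→u1→u4→Eg: bottleneck 6, flow now 10.
Augment In→u2→u3→Eg: bottleneck 3, flow now 13.
No augmenting path remains; maximum flow = 13.
In the residual graph, reachable from In: {In}.
Min-cut edges: In→u1 (10), In→u2 (3); capacity 10 + 3 = 13.
This cut is saturated, so no flow can exceed 13.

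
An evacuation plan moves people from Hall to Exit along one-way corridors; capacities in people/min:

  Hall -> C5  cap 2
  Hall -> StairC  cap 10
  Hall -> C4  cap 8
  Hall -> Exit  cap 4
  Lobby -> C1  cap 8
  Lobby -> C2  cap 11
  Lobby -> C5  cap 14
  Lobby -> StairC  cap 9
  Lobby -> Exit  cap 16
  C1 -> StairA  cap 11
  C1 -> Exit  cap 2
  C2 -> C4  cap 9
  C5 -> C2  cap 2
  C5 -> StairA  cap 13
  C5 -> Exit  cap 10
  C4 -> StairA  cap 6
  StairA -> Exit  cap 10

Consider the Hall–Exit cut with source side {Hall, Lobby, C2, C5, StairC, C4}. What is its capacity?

Edges leaving {Hall, Lobby, C2, C5, StairC, C4}: Hall→Exit (4), Lobby→C1 (8), Lobby→Exit (16), C5→StairA (13), C5→Exit (10), C4→StairA (6).
Cut capacity = 4 + 8 + 16 + 13 + 10 + 6 = 57.

57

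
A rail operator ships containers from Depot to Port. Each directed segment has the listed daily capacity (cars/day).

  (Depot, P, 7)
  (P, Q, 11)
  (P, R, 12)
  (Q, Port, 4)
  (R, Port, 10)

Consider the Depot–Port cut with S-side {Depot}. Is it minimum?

Yes — it is a minimum cut (capacity 7).

Given cut capacity: 7 = 7.
Augment Depot→P→Q→Port: bottleneck 4, flow now 4.
Augment Depot→P→R→Port: bottleneck 3, flow now 7.
No augmenting path remains; maximum flow = 7.
Cut capacity 7 equals the max flow, so it is a minimum cut.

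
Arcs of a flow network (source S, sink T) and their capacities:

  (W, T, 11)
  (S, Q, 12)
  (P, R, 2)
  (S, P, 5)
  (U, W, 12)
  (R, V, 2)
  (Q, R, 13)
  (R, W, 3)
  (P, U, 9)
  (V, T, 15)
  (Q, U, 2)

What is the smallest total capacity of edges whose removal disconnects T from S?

Augment S→P→R→V→T: bottleneck 2, flow now 2.
Augment S→P→U→W→T: bottleneck 3, flow now 5.
Augment S→Q→R→W→T: bottleneck 3, flow now 8.
Augment S→Q→U→W→T: bottleneck 2, flow now 10.
Augment S→Q→R→P→U→W→T: bottleneck 2, flow now 12. (uses reverse residual edge)
No augmenting path remains; maximum flow = 12.
By max-flow min-cut, the minimum cut capacity equals the max flow.
In the residual graph, reachable from S: {S, Q, R}.
Min-cut edges: S→P (5), Q→U (2), R→V (2), R→W (3); capacity 5 + 2 + 2 + 3 = 12.

12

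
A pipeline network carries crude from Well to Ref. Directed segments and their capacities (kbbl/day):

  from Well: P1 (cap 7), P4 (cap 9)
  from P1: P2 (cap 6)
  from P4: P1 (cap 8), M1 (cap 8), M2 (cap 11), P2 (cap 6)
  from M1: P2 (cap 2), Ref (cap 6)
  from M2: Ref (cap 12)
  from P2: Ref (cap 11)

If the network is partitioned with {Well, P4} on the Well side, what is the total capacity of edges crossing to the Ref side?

Edges leaving {Well, P4}: Well→P1 (7), P4→P1 (8), P4→M1 (8), P4→M2 (11), P4→P2 (6).
Cut capacity = 7 + 8 + 8 + 11 + 6 = 40.

40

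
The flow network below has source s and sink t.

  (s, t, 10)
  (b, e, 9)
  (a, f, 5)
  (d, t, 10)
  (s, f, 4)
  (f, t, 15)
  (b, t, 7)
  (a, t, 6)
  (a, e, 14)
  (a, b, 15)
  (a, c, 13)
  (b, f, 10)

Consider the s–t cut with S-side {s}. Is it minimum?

Given cut capacity: 4 + 10 = 14.
Augment s→t: bottleneck 10, flow now 10.
Augment s→f→t: bottleneck 4, flow now 14.
No augmenting path remains; maximum flow = 14.
Cut capacity 14 equals the max flow, so it is a minimum cut.

Yes — it is a minimum cut (capacity 14).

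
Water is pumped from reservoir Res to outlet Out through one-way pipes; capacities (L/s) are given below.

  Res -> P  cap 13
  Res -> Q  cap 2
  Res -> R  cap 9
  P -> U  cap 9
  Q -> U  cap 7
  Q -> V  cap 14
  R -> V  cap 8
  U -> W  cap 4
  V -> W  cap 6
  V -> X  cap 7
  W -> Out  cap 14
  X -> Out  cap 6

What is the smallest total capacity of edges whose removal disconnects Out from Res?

14

Augment Res→P→U→W→Out: bottleneck 4, flow now 4.
Augment Res→Q→V→W→Out: bottleneck 2, flow now 6.
Augment Res→R→V→W→Out: bottleneck 4, flow now 10.
Augment Res→R→V→X→Out: bottleneck 4, flow now 14.
No augmenting path remains; maximum flow = 14.
By max-flow min-cut, the minimum cut capacity equals the max flow.
In the residual graph, reachable from Res: {Res, P, R, U}.
Min-cut edges: Res→Q (2), R→V (8), U→W (4); capacity 2 + 8 + 4 = 14.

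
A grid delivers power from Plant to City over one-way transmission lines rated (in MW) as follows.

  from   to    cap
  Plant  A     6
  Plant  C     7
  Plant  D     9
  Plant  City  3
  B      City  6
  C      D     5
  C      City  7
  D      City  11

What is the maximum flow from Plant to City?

Augment Plant→City: bottleneck 3, flow now 3.
Augment Plant→C→City: bottleneck 7, flow now 10.
Augment Plant→D→City: bottleneck 9, flow now 19.
No augmenting path remains; maximum flow = 19.
In the residual graph, reachable from Plant: {Plant, A}.
Min-cut edges: Plant→C (7), Plant→D (9), Plant→City (3); capacity 7 + 9 + 3 = 19.
This cut is saturated, so no flow can exceed 19.

19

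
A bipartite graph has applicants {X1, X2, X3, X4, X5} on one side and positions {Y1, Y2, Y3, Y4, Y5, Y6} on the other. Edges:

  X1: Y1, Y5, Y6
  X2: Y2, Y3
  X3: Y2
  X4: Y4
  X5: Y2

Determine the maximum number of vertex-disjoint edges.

4

Unit-capacity flow: source→left, listed edges, right→sink; max matching = max flow.
Augmenting path X1→Y1 (+1); matched 1.
Augmenting path X2→Y2 (+1); matched 2.
Augmenting path X4→Y4 (+1); matched 3.
Augmenting path X3→Y2→X2→Y3 (+1); matched 4.
No augmenting path remains; maximum matching = 4.
König certificate: {X1, X2, X4, Y2} is a vertex cover of size 4 (every listed pair touches it), so no matching can be larger.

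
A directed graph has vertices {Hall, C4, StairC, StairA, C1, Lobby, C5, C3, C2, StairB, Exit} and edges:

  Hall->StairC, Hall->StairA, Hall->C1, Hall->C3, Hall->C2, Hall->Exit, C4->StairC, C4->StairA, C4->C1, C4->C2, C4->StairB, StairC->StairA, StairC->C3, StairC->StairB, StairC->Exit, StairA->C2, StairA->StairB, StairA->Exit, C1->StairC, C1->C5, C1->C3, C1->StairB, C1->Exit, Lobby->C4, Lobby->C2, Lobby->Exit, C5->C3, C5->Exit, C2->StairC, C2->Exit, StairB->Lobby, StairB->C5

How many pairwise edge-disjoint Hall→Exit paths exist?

5

Assign every edge capacity 1; by Menger, the answer equals the max flow.
Path Hall→Exit (+1); total 1.
Path Hall→StairC→Exit (+1); total 2.
Path Hall→StairA→Exit (+1); total 3.
Path Hall→C1→Exit (+1); total 4.
Path Hall→C2→Exit (+1); total 5.
No residual Hall→Exit path; max flow = 5.
Certifying cut of size 5: {Hall→C1, Hall→C2, Hall→Exit, Hall→StairA, Hall→StairC}.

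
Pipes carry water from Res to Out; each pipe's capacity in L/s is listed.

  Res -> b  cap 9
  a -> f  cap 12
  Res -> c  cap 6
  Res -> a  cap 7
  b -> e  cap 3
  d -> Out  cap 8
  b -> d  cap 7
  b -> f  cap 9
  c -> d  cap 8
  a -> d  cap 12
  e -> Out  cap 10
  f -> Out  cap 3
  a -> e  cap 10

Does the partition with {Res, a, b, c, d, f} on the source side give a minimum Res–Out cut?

No — its capacity is 24, but the minimum cut has capacity 21.

Given cut capacity: 10 + 3 + 8 + 3 = 24.
Augment Res→a→d→Out: bottleneck 7, flow now 7.
Augment Res→b→d→Out: bottleneck 1, flow now 8.
Augment Res→b→e→Out: bottleneck 3, flow now 11.
Augment Res→b→f→Out: bottleneck 3, flow now 14.
Augment Res→b→d→a→e→Out: bottleneck 2, flow now 16. (uses reverse residual edge)
Augment Res→c→d→a→e→Out: bottleneck 5, flow now 21. (uses reverse residual edge)
No augmenting path remains; maximum flow = 21.
In the residual graph, reachable from Res: {Res, b, c, d, f}.
Min-cut edges: Res→a (7), b→e (3), d→Out (8), f→Out (3); capacity 7 + 3 + 8 + 3 = 21.
Cut capacity 24 exceeds the max flow 21, so it is not minimum.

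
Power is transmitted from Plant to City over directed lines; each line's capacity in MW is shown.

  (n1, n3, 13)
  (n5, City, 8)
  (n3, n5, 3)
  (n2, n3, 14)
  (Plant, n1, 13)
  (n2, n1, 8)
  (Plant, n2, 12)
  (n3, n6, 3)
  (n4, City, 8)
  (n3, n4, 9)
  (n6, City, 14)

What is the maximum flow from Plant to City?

14

Augment Plant→n1→n3→n4→City: bottleneck 8, flow now 8.
Augment Plant→n1→n3→n5→City: bottleneck 3, flow now 11.
Augment Plant→n1→n3→n6→City: bottleneck 2, flow now 13.
Augment Plant→n2→n3→n6→City: bottleneck 1, flow now 14.
No augmenting path remains; maximum flow = 14.
In the residual graph, reachable from Plant: {Plant, n1, n2, n3, n4}.
Min-cut edges: n3→n5 (3), n3→n6 (3), n4→City (8); capacity 3 + 3 + 8 = 14.
This cut is saturated, so no flow can exceed 14.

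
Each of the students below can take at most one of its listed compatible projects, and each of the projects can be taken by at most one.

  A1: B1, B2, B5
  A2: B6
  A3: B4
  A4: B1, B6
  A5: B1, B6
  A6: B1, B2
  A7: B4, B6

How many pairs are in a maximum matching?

5

Unit-capacity flow: source→left, listed edges, right→sink; max matching = max flow.
Augmenting path A1→B1 (+1); matched 1.
Augmenting path A2→B6 (+1); matched 2.
Augmenting path A3→B4 (+1); matched 3.
Augmenting path A6→B2 (+1); matched 4.
Augmenting path A4→B1→A1→B5 (+1); matched 5.
No augmenting path remains; maximum matching = 5.
König certificate: {A1, A6, B1, B4, B6} is a vertex cover of size 5 (every listed pair touches it), so no matching can be larger.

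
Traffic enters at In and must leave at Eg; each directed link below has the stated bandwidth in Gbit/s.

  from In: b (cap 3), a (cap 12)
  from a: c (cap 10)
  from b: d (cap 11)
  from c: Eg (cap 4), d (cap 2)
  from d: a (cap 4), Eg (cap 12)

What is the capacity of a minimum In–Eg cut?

9

Augment In→a→c→Eg: bottleneck 4, flow now 4.
Augment In→b→d→Eg: bottleneck 3, flow now 7.
Augment In→a→c→d→Eg: bottleneck 2, flow now 9.
No augmenting path remains; maximum flow = 9.
By max-flow min-cut, the minimum cut capacity equals the max flow.
In the residual graph, reachable from In: {In, a, c}.
Min-cut edges: In→b (3), c→d (2), c→Eg (4); capacity 3 + 2 + 4 = 9.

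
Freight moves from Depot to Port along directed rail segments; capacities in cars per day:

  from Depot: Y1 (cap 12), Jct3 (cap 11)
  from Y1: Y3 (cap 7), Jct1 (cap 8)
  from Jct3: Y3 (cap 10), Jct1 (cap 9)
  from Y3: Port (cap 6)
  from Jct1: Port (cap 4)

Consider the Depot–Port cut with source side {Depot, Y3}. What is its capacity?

29

Edges leaving {Depot, Y3}: Depot→Y1 (12), Depot→Jct3 (11), Y3→Port (6).
Cut capacity = 12 + 11 + 6 = 29.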